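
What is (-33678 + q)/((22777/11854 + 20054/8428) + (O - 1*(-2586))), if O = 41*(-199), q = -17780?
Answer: 58419748142/6322087883 ≈ 9.2406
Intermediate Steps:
O = -8159
(-33678 + q)/((22777/11854 + 20054/8428) + (O - 1*(-2586))) = (-33678 - 17780)/((22777/11854 + 20054/8428) + (-8159 - 1*(-2586))) = -51458/((22777*(1/11854) + 20054*(1/8428)) + (-8159 + 2586)) = -51458/((22777/11854 + 10027/4214) - 5573) = -51458/(53710584/12488189 - 5573) = -51458/(-69542966713/12488189) = -51458*(-12488189/69542966713) = 58419748142/6322087883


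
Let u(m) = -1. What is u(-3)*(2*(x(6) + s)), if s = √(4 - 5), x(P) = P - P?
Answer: -2*I ≈ -2.0*I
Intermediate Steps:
x(P) = 0
s = I (s = √(-1) = I ≈ 1.0*I)
u(-3)*(2*(x(6) + s)) = -2*(0 + I) = -2*I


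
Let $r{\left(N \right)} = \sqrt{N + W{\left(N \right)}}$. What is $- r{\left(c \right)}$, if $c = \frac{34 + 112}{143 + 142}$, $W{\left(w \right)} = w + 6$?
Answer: $- \frac{\sqrt{570570}}{285} \approx -2.6504$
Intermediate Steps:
$W{\left(w \right)} = 6 + w$
$c = \frac{146}{285} \approx 0.51228$
$r{\left(N \right)} = \sqrt{6 + 2 N}$ ($r{\left(N \right)} = \sqrt{N + \left(6 + N\right)} = \sqrt{6 + 2 N}$)
$- r{\left(c \right)} = - \sqrt{6 + 2 \cdot \frac{146}{285}} = - \sqrt{6 + \frac{292}{285}} = - \sqrt{\frac{2002}{285}} = - \frac{\sqrt{570570}}{285}$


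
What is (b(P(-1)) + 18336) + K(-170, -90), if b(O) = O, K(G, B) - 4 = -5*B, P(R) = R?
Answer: 18789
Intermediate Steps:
K(G, B) = 4 - 5*B
(b(P(-1)) + 18336) + K(-170, -90) = (-1 + 18336) + (4 - 5*(-90)) = 18335 + (4 + 450) = 18335 + 454 = 18789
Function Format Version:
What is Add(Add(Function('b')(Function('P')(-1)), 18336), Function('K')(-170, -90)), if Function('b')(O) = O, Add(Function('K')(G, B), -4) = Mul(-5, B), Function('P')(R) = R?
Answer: 18789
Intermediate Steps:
Function('K')(G, B) = Add(4, Mul(-5, B))
Add(Add(Function('b')(Function('P')(-1)), 18336), Function('K')(-170, -90)) = Add(Add(-1, 18336), Add(4, Mul(-5, -90))) = Add(18335, Add(4, 450)) = Add(18335, 454) = 18789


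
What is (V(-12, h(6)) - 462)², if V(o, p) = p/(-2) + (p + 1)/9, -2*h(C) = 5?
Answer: 30591961/144 ≈ 2.1244e+5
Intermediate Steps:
h(C) = -5/2 (h(C) = -½*5 = -5/2)
V(o, p) = ⅑ - 7*p/18 (V(o, p) = p*(-½) + (1 + p)*(⅑) = -p/2 + (⅑ + p/9) = ⅑ - 7*p/18)
(V(-12, h(6)) - 462)² = ((⅑ - 7/18*(-5/2)) - 462)² = ((⅑ + 35/36) - 462)² = (13/12 - 462)² = (-5531/12)² = 30591961/144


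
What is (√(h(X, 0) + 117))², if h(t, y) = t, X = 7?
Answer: 124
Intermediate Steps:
(√(h(X, 0) + 117))² = (√(7 + 117))² = (√124)² = (2*√31)² = 124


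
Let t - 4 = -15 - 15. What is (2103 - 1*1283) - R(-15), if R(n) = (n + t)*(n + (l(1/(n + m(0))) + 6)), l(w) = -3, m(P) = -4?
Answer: 328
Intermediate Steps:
t = -26 (t = 4 + (-15 - 15) = 4 - 30 = -26)
R(n) = (-26 + n)*(3 + n) (R(n) = (n - 26)*(n + (-3 + 6)) = (-26 + n)*(n + 3) = (-26 + n)*(3 + n))
(2103 - 1*1283) - R(-15) = (2103 - 1*1283) - (-78 + (-15)² - 23*(-15)) = (2103 - 1283) - (-78 + 225 + 345) = 820 - 1*492 = 820 - 492 = 328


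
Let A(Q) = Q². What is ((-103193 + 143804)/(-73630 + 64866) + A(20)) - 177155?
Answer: -1549121431/8764 ≈ -1.7676e+5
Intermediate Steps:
((-103193 + 143804)/(-73630 + 64866) + A(20)) - 177155 = ((-103193 + 143804)/(-73630 + 64866) + 20²) - 177155 = (40611/(-8764) + 400) - 177155 = (40611*(-1/8764) + 400) - 177155 = (-40611/8764 + 400) - 177155 = 3464989/8764 - 177155 = -1549121431/8764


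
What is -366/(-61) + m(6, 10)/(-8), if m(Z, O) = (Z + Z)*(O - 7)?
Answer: 3/2 ≈ 1.5000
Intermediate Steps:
m(Z, O) = 2*Z*(-7 + O) (m(Z, O) = (2*Z)*(-7 + O) = 2*Z*(-7 + O))
-366/(-61) + m(6, 10)/(-8) = -366/(-61) + (2*6*(-7 + 10))/(-8) = -366*(-1/61) + (2*6*3)*(-⅛) = 6 + 36*(-⅛) = 6 - 9/2 = 3/2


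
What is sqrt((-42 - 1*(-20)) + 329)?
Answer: sqrt(307) ≈ 17.521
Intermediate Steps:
sqrt((-42 - 1*(-20)) + 329) = sqrt((-42 + 20) + 329) = sqrt(-22 + 329) = sqrt(307)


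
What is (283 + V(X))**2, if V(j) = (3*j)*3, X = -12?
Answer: 30625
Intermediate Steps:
V(j) = 9*j
(283 + V(X))**2 = (283 + 9*(-12))**2 = (283 - 108)**2 = 175**2 = 30625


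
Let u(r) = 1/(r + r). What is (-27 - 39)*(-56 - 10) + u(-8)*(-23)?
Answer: 69719/16 ≈ 4357.4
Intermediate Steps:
u(r) = 1/(2*r)
(-27 - 39)*(-56 - 10) + u(-8)*(-23) = (-27 - 39)*(-56 - 10) + ((1/2)/(-8))*(-23) = -66*(-66) + ((1/2)*(-1/8))*(-23) = 4356 - 1/16*(-23) = 4356 + 23/16 = 69719/16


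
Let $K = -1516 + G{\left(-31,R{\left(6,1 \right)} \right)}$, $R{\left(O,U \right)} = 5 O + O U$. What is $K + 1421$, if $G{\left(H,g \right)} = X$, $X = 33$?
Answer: $-62$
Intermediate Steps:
$G{\left(H,g \right)} = 33$
$K = -1483$ ($K = -1516 + 33 = -1483$)
$K + 1421 = -1483 + 1421 = -62$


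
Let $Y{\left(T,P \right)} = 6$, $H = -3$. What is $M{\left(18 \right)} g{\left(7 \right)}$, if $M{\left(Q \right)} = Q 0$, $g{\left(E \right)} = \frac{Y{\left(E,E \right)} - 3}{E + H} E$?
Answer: $0$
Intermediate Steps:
$g{\left(E \right)} = \frac{3 E}{-3 + E}$ ($g{\left(E \right)} = \frac{6 - 3}{E - 3} E = \frac{3}{-3 + E} E = \frac{3 E}{-3 + E}$)
$M{\left(Q \right)} = 0$
$M{\left(18 \right)} g{\left(7 \right)} = 0 \cdot 3 \cdot 7 \frac{1}{-3 + 7} = 0 \cdot 3 \cdot 7 \cdot \frac{1}{4} = 0 \cdot \frac{21}{4} = 0$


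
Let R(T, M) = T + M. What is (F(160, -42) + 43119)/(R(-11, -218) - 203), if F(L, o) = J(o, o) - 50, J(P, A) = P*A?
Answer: -44833/432 ≈ -103.78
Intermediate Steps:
J(P, A) = A*P
F(L, o) = -50 + o² (F(L, o) = o*o - 50 = o² - 50 = -50 + o²)
R(T, M) = M + T
(F(160, -42) + 43119)/(R(-11, -218) - 203) = ((-50 + (-42)²) + 43119)/((-218 - 11) - 203) = ((-50 + 1764) + 43119)/(-229 - 203) = (1714 + 43119)/(-432) = 44833*(-1/432) = -44833/432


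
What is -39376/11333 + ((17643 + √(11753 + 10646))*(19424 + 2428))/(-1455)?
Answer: -1456441196156/5496505 - 7284*√22399/485 ≈ -2.6722e+5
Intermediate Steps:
-39376/11333 + ((17643 + √(11753 + 10646))*(19424 + 2428))/(-1455) = -39376*1/11333 + ((17643 + √22399)*21852)*(-1/1455) = -39376/11333 + (385534836 + 21852*√22399)*(-1/1455) = -39376/11333 + (-128511612/485 - 7284*√22399/485) = -1456441196156/5496505 - 7284*√22399/485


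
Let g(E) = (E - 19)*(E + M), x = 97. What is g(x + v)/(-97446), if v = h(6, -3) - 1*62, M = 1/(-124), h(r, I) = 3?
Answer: -89509/12083304 ≈ -0.0074077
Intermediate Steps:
M = -1/124 ≈ -0.0080645
v = -59 (v = 3 - 1*62 = 3 - 62 = -59)
g(E) = (-19 + E)*(-1/124 + E) (g(E) = (E - 19)*(E - 1/124) = (-19 + E)*(-1/124 + E))
g(x + v)/(-97446) = (19/124 + (97 - 59)² - 2357*(97 - 59)/124)/(-97446) = (19/124 + 38² - 2357/124*38)*(-1/97446) = (19/124 + 1444 - 44783/62)*(-1/97446) = (89509/124)*(-1/97446) = -89509/12083304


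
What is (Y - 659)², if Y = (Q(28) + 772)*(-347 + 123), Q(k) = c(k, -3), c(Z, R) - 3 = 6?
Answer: 30836413609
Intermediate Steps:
c(Z, R) = 9 (c(Z, R) = 3 + 6 = 9)
Q(k) = 9
Y = -174944 (Y = (9 + 772)*(-347 + 123) = 781*(-224) = -174944)
(Y - 659)² = (-174944 - 659)² = (-175603)² = 30836413609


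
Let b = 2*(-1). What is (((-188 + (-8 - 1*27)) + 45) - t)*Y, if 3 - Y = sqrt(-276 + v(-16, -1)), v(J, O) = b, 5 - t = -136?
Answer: -957 + 319*I*sqrt(278) ≈ -957.0 + 5318.8*I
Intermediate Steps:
b = -2
t = 141 (t = 5 - 1*(-136) = 5 + 136 = 141)
v(J, O) = -2
Y = 3 - I*sqrt(278) (Y = 3 - sqrt(-276 - 2) = 3 - sqrt(-278) = 3 - I*sqrt(278) ≈ 3.0 - 16.673*I)
(((-188 + (-8 - 1*27)) + 45) - t)*Y = (((-188 + (-8 - 1*27)) + 45) - 1*141)*(3 - I*sqrt(278)) = (((-188 + (-8 - 27)) + 45) - 141)*(3 - I*sqrt(278)) = (((-188 - 35) + 45) - 141)*(3 - I*sqrt(278)) = ((-223 + 45) - 141)*(3 - I*sqrt(278)) = (-178 - 141)*(3 - I*sqrt(278)) = -319*(3 - I*sqrt(278)) = -957 + 319*I*sqrt(278)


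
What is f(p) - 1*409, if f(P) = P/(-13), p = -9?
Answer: -5308/13 ≈ -408.31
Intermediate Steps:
f(P) = -P/13 (f(P) = P*(-1/13) = -P/13)
f(p) - 1*409 = -1/13*(-9) - 1*409 = 9/13 - 409 = -5308/13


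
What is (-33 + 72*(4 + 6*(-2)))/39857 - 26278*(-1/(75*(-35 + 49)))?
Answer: 74765914/2989275 ≈ 25.011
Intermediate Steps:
(-33 + 72*(4 + 6*(-2)))/39857 - 26278*(-1/(75*(-35 + 49))) = (-33 + 72*(4 - 12))*(1/39857) - 26278/((-75*14)) = (-33 + 72*(-8))*(1/39857) - 26278/(-1050) = (-33 - 576)*(1/39857) - 26278*(-1/1050) = -609*1/39857 + 1877/75 = -609/39857 + 1877/75 = 74765914/2989275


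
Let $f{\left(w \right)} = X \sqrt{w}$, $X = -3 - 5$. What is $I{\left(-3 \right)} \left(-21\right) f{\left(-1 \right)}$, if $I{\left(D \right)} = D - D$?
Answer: $0$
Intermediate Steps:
$X = -8$
$f{\left(w \right)} = - 8 \sqrt{w}$
$I{\left(D \right)} = 0$
$I{\left(-3 \right)} \left(-21\right) f{\left(-1 \right)} = 0 \left(-21\right) \left(- 8 \sqrt{-1}\right) = 0 \left(- 8 i\right) = 0$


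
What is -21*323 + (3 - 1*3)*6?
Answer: -6783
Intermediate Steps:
-21*323 + (3 - 1*3)*6 = -6783 + (3 - 3)*6 = -6783 + 0*6 = -6783 + 0 = -6783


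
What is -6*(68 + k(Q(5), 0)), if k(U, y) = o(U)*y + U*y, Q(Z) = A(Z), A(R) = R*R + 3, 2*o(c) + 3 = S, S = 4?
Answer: -408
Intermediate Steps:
o(c) = ½ (o(c) = -3/2 + (½)*4 = -3/2 + 2 = ½)
A(R) = 3 + R² (A(R) = R² + 3 = 3 + R²)
Q(Z) = 3 + Z²
k(U, y) = y/2 + U*y
-6*(68 + k(Q(5), 0)) = -6*(68 + 0*(½ + (3 + 5²))) = -6*(68 + 0*(½ + (3 + 25))) = -6*(68 + 0*(½ + 28)) = -6*(68 + 0*(57/2)) = -6*(68 + 0) = -6*68 = -408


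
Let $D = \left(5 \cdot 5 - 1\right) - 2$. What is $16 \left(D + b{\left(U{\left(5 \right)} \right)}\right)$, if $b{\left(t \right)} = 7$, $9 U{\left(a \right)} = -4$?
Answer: $464$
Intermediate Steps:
$U{\left(a \right)} = - \frac{4}{9}$ ($U{\left(a \right)} = \frac{1}{9} \left(-4\right) = - \frac{4}{9}$)
$D = 22$ ($D = \left(25 - 1\right) - 2 = 24 - 2 = 22$)
$16 \left(D + b{\left(U{\left(5 \right)} \right)}\right) = 16 \left(22 + 7\right) = 16 \cdot 29 = 464$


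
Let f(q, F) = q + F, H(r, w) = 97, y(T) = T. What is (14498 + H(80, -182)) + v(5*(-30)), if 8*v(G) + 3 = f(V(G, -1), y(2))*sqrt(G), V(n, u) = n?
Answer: 116757/8 - 185*I*sqrt(6)/2 ≈ 14595.0 - 226.58*I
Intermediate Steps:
f(q, F) = F + q
v(G) = -3/8 + sqrt(G)*(2 + G)/8 (v(G) = -3/8 + ((2 + G)*sqrt(G))/8 = -3/8 + (sqrt(G)*(2 + G))/8 = -3/8 + sqrt(G)*(2 + G)/8)
(14498 + H(80, -182)) + v(5*(-30)) = (14498 + 97) + (-3/8 + sqrt(5*(-30))*(2 + 5*(-30))/8) = 14595 + (-3/8 + sqrt(-150)*(2 - 150)/8) = 14595 + (-3/8 + (1/8)*(5*I*sqrt(6))*(-148)) = 14595 + (-3/8 - 185*I*sqrt(6)/2) = 116757/8 - 185*I*sqrt(6)/2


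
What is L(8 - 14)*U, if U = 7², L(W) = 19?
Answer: 931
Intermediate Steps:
U = 49
L(8 - 14)*U = 19*49 = 931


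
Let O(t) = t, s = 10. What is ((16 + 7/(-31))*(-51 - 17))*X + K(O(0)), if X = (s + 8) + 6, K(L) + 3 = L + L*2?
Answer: -798141/31 ≈ -25746.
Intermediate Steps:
K(L) = -3 + 3*L (K(L) = -3 + (L + L*2) = -3 + (L + 2*L) = -3 + 3*L)
X = 24 (X = (10 + 8) + 6 = 18 + 6 = 24)
((16 + 7/(-31))*(-51 - 17))*X + K(O(0)) = ((16 + 7/(-31))*(-51 - 17))*24 + (-3 + 3*0) = ((16 + 7*(-1/31))*(-68))*24 + (-3 + 0) = ((16 - 7/31)*(-68))*24 - 3 = ((489/31)*(-68))*24 - 3 = -33252/31*24 - 3 = -798048/31 - 3 = -798141/31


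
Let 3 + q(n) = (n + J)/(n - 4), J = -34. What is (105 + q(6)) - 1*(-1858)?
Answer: 1946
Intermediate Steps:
q(n) = -3 + (-34 + n)/(-4 + n) (q(n) = -3 + (n - 34)/(n - 4) = -3 + (-34 + n)/(-4 + n))
(105 + q(6)) - 1*(-1858) = (105 + 2*(-11 - 1*6)/(-4 + 6)) - 1*(-1858) = (105 + 2*(-11 - 6)/2) + 1858 = (105 + 2*(1/2)*(-17)) + 1858 = (105 - 17) + 1858 = 88 + 1858 = 1946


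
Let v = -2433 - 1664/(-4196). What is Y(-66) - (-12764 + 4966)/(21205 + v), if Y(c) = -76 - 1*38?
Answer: -1118367857/9846122 ≈ -113.58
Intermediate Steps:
v = -2551801/1049 (v = -2433 - 1664*(-1)/4196 = -2433 - 1*(-416/1049) = -2433 + 416/1049 = -2551801/1049 ≈ -2432.6)
Y(c) = -114 (Y(c) = -76 - 38 = -114)
Y(-66) - (-12764 + 4966)/(21205 + v) = -114 - (-12764 + 4966)/(21205 - 2551801/1049) = -114 - (-7798)/19692244/1049 = -114 - (-7798)*1049/19692244 = -114 - 1*(-4090051/9846122) = -114 + 4090051/9846122 = -1118367857/9846122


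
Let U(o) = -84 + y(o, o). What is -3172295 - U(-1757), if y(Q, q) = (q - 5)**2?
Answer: -6276855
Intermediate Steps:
y(Q, q) = (-5 + q)**2
U(o) = -84 + (-5 + o)**2
-3172295 - U(-1757) = -3172295 - (-84 + (-5 - 1757)**2) = -3172295 - (-84 + (-1762)**2) = -3172295 - (-84 + 3104644) = -3172295 - 1*3104560 = -3172295 - 3104560 = -6276855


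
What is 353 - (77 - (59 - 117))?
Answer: 218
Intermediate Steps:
353 - (77 - (59 - 117)) = 353 - (77 - 1*(-58)) = 353 - (77 + 58) = 353 - 1*135 = 353 - 135 = 218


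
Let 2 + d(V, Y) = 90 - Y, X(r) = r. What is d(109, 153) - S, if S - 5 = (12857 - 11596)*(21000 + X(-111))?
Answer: -26341099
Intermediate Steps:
d(V, Y) = 88 - Y (d(V, Y) = -2 + (90 - Y) = 88 - Y)
S = 26341034 (S = 5 + (12857 - 11596)*(21000 - 111) = 5 + 1261*20889 = 5 + 26341029 = 26341034)
d(109, 153) - S = (88 - 1*153) - 1*26341034 = (88 - 153) - 26341034 = -65 - 26341034 = -26341099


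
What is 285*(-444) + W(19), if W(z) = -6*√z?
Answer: -126540 - 6*√19 ≈ -1.2657e+5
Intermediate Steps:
285*(-444) + W(19) = 285*(-444) - 6*√19 = -126540 - 6*√19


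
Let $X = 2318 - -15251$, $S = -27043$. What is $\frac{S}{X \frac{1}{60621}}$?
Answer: $- \frac{1639373703}{17569} \approx -93311.0$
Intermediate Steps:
$X = 17569$ ($X = 2318 + 15251 = 17569$)
$\frac{S}{X \frac{1}{60621}} = - \frac{27043}{17569 \cdot \frac{1}{60621}} = - \frac{27043}{\frac{17569}{60621}} = \left(-27043\right) \frac{60621}{17569} = - \frac{1639373703}{17569}$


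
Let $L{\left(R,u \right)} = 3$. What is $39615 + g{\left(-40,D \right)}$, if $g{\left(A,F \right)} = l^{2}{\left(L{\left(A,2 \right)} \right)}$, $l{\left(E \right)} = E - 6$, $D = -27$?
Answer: $39624$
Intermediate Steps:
$l{\left(E \right)} = -6 + E$ ($l{\left(E \right)} = E - 6 = -6 + E$)
$g{\left(A,F \right)} = 9$ ($g{\left(A,F \right)} = \left(-6 + 3\right)^{2} = \left(-3\right)^{2} = 9$)
$39615 + g{\left(-40,D \right)} = 39615 + 9 = 39624$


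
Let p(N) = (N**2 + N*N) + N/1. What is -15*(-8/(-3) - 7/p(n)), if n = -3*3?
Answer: -2005/51 ≈ -39.314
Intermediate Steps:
n = -9
p(N) = N + 2*N**2 (p(N) = (N**2 + N**2) + N*1 = 2*N**2 + N = N + 2*N**2)
-15*(-8/(-3) - 7/p(n)) = -15*(-8/(-3) - 7*(-1/(9*(1 + 2*(-9))))) = -15*(-8*(-1/3) - 7*(-1/(9*(1 - 18)))) = -15*(8/3 - 7/((-9*(-17)))) = -15*(8/3 - 7/153) = -15*401/153 = -2005/51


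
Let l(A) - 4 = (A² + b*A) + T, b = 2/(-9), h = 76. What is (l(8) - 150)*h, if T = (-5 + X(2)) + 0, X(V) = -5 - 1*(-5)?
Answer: -60724/9 ≈ -6747.1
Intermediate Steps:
X(V) = 0 (X(V) = -5 + 5 = 0)
T = -5 (T = (-5 + 0) + 0 = -5 + 0 = -5)
b = -2/9 (b = 2*(-⅑) = -2/9 ≈ -0.22222)
l(A) = -1 + A² - 2*A/9 (l(A) = 4 + ((A² - 2*A/9) - 5) = 4 + (-5 + A² - 2*A/9) = -1 + A² - 2*A/9)
(l(8) - 150)*h = ((-1 + 8² - 2/9*8) - 150)*76 = ((-1 + 64 - 16/9) - 150)*76 = (551/9 - 150)*76 = -799/9*76 = -60724/9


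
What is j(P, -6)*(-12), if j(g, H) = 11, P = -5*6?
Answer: -132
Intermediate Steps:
P = -30
j(P, -6)*(-12) = 11*(-12) = -132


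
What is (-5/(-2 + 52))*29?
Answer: -29/10 ≈ -2.9000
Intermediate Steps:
(-5/(-2 + 52))*29 = (-5/50)*29 = ((1/50)*(-5))*29 = -⅒*29 = -29/10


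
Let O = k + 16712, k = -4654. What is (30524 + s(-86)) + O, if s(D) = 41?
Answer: 42623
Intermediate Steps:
O = 12058 (O = -4654 + 16712 = 12058)
(30524 + s(-86)) + O = (30524 + 41) + 12058 = 30565 + 12058 = 42623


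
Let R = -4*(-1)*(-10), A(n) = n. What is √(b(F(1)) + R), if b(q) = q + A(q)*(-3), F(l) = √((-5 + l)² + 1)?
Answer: √(-40 - 2*√17) ≈ 6.9459*I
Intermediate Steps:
F(l) = √(1 + (-5 + l)²)
R = -40 (R = 4*(-10) = -40)
b(q) = -2*q (b(q) = q + q*(-3) = q - 3*q = -2*q)
√(b(F(1)) + R) = √(-2*√(1 + (-5 + 1)²) - 40) = √(-2*√(1 + (-4)²) - 40) = √(-2*√(1 + 16) - 40) = √(-2*√17 - 40) = √(-40 - 2*√17)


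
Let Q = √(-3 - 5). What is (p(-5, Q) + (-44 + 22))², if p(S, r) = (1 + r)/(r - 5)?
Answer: 9*(977*I + 1036*√2)/(17*I + 20*√2) ≈ 479.74 + 22.534*I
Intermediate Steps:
Q = 2*I*√2 (Q = √(-8) = 2*I*√2 ≈ 2.8284*I)
p(S, r) = (1 + r)/(-5 + r)
(p(-5, Q) + (-44 + 22))² = ((1 + 2*I*√2)/(-5 + 2*I*√2) + (-44 + 22))² = ((1 + 2*I*√2)/(-5 + 2*I*√2) - 22)² = (-22 + (1 + 2*I*√2)/(-5 + 2*I*√2))²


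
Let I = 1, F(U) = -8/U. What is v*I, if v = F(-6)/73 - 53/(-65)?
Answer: 11867/14235 ≈ 0.83365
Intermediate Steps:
v = 11867/14235 (v = -8/(-6)/73 - 53/(-65) = -8*(-⅙)*(1/73) - 53*(-1/65) = (4/3)*(1/73) + 53/65 = 4/219 + 53/65 = 11867/14235 ≈ 0.83365)
v*I = (11867/14235)*1 = 11867/14235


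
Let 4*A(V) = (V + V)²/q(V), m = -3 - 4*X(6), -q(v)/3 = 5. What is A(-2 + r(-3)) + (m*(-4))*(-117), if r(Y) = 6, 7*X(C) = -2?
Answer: -91372/105 ≈ -870.21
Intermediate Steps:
X(C) = -2/7 (X(C) = (⅐)*(-2) = -2/7)
q(v) = -15 (q(v) = -3*5 = -15)
m = -13/7 (m = -3 - 4*(-2/7) = -3 + 8/7 = -13/7 ≈ -1.8571)
A(V) = -V²/15 (A(V) = ((V + V)²/(-15))/4 = ((2*V)²*(-1/15))/4 = ((4*V²)*(-1/15))/4 = (-4*V²/15)/4 = -V²/15)
A(-2 + r(-3)) + (m*(-4))*(-117) = -(-2 + 6)²/15 - 13/7*(-4)*(-117) = -1/15*4² + (52/7)*(-117) = -1/15*16 - 6084/7 = -16/15 - 6084/7 = -91372/105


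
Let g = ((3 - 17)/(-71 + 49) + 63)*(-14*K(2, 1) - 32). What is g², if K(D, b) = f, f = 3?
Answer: 2683240000/121 ≈ 2.2176e+7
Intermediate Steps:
K(D, b) = 3
g = -51800/11 (g = ((3 - 17)/(-71 + 49) + 63)*(-14*3 - 32) = (-14/(-22) + 63)*(-42 - 32) = (-14*(-1/22) + 63)*(-74) = (7/11 + 63)*(-74) = (700/11)*(-74) = -51800/11 ≈ -4709.1)
g² = (-51800/11)² = 2683240000/121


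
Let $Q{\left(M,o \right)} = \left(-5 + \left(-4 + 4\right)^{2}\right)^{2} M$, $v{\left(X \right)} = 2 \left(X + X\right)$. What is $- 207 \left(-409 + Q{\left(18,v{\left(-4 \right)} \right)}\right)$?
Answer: $-8487$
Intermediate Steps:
$v{\left(X \right)} = 4 X$ ($v{\left(X \right)} = 2 \cdot 2 X = 4 X$)
$Q{\left(M,o \right)} = 25 M$ ($Q{\left(M,o \right)} = \left(-5 + 0^{2}\right)^{2} M = \left(-5 + 0\right)^{2} M = \left(-5\right)^{2} M = 25 M$)
$- 207 \left(-409 + Q{\left(18,v{\left(-4 \right)} \right)}\right) = - 207 \left(-409 + 25 \cdot 18\right) = - 207 \left(-409 + 450\right) = \left(-207\right) 41 = -8487$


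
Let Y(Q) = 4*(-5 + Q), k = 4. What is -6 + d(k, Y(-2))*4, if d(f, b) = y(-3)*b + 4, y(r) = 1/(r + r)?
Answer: 86/3 ≈ 28.667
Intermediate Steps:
y(r) = 1/(2*r)
Y(Q) = -20 + 4*Q
d(f, b) = 4 - b/6 (d(f, b) = ((½)/(-3))*b + 4 = ((½)*(-⅓))*b + 4 = -b/6 + 4 = 4 - b/6)
-6 + d(k, Y(-2))*4 = -6 + (4 - (-20 + 4*(-2))/6)*4 = -6 + (4 - (-20 - 8)/6)*4 = -6 + (4 - ⅙*(-28))*4 = -6 + (4 + 14/3)*4 = -6 + (26/3)*4 = -6 + 104/3 = 86/3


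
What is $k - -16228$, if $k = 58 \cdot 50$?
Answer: $19128$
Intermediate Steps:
$k = 2900$
$k - -16228 = 2900 - -16228 = 2900 + 16228 = 19128$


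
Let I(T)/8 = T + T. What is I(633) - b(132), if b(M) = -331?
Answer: 10459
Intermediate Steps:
I(T) = 16*T (I(T) = 8*(T + T) = 8*(2*T) = 16*T)
I(633) - b(132) = 16*633 - 1*(-331) = 10128 + 331 = 10459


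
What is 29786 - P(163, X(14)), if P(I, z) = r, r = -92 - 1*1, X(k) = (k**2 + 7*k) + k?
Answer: 29879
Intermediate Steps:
X(k) = k**2 + 8*k
r = -93 (r = -92 - 1 = -93)
P(I, z) = -93
29786 - P(163, X(14)) = 29786 - 1*(-93) = 29786 + 93 = 29879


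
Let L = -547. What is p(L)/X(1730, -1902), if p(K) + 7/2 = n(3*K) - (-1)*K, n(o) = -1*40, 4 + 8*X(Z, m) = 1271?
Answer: -4724/1267 ≈ -3.7285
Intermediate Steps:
X(Z, m) = 1267/8 (X(Z, m) = -½ + (⅛)*1271 = -½ + 1271/8 = 1267/8)
n(o) = -40
p(K) = -87/2 + K (p(K) = -7/2 + (-40 - (-1)*K) = -7/2 + (-40 + K) = -87/2 + K)
p(L)/X(1730, -1902) = (-87/2 - 547)/(1267/8) = -1181/2*8/1267 = -4724/1267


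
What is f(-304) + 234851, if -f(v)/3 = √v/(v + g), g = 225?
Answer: 234851 + 12*I*√19/79 ≈ 2.3485e+5 + 0.66211*I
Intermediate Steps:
f(v) = -3*√v/(225 + v) (f(v) = -3*√v/(v + 225) = -3*√v/(225 + v))
f(-304) + 234851 = -3*√(-304)/(225 - 304) + 234851 = -3*4*I*√19/(-79) + 234851 = -3*4*I*√19*(-1/79) + 234851 = 12*I*√19/79 + 234851 = 234851 + 12*I*√19/79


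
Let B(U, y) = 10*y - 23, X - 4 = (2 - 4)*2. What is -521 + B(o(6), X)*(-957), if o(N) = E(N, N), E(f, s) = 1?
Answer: 21490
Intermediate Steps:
o(N) = 1
X = 0 (X = 4 + (2 - 4)*2 = 4 - 2*2 = 4 - 4 = 0)
B(U, y) = -23 + 10*y
-521 + B(o(6), X)*(-957) = -521 + (-23 + 10*0)*(-957) = -521 + (-23 + 0)*(-957) = -521 - 23*(-957) = -521 + 22011 = 21490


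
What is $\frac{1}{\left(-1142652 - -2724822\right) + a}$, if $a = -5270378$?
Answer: $- \frac{1}{3688208} \approx -2.7113 \cdot 10^{-7}$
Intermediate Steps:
$\frac{1}{\left(-1142652 - -2724822\right) + a} = \frac{1}{\left(-1142652 - -2724822\right) - 5270378} = \frac{1}{\left(-1142652 + 2724822\right) - 5270378} = \frac{1}{1582170 - 5270378} = \frac{1}{-3688208} = - \frac{1}{3688208}$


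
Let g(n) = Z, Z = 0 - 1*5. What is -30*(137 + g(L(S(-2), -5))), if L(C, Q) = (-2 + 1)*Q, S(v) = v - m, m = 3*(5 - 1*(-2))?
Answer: -3960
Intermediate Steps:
m = 21 (m = 3*(5 + 2) = 3*7 = 21)
Z = -5 (Z = 0 - 5 = -5)
S(v) = -21 + v (S(v) = v - 1*21 = v - 21 = -21 + v)
L(C, Q) = -Q
g(n) = -5
-30*(137 + g(L(S(-2), -5))) = -30*(137 - 5) = -30*132 = -3960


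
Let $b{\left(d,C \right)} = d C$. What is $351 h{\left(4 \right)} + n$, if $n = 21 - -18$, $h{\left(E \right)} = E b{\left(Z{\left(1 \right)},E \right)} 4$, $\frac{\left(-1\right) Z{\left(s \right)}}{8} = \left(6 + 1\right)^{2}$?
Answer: $-8805849$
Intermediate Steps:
$Z{\left(s \right)} = -392$ ($Z{\left(s \right)} = - 8 \left(6 + 1\right)^{2} = - 8 \cdot 7^{2} = \left(-8\right) 49 = -392$)
$b{\left(d,C \right)} = C d$
$h{\left(E \right)} = - 1568 E^{2}$ ($h{\left(E \right)} = E E \left(-392\right) 4 = E \left(- 392 E\right) 4 = - 392 E^{2} \cdot 4 = - 1568 E^{2}$)
$n = 39$ ($n = 21 + 18 = 39$)
$351 h{\left(4 \right)} + n = 351 \left(- 1568 \cdot 4^{2}\right) + 39 = 351 \left(\left(-1568\right) 16\right) + 39 = 351 \left(-25088\right) + 39 = -8805888 + 39 = -8805849$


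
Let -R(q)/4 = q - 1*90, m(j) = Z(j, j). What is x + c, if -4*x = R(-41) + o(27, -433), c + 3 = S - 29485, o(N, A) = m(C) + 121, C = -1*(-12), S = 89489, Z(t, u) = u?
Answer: 239347/4 ≈ 59837.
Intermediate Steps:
C = 12
m(j) = j
R(q) = 360 - 4*q (R(q) = -4*(q - 1*90) = -4*(q - 90) = -4*(-90 + q) = 360 - 4*q)
o(N, A) = 133 (o(N, A) = 12 + 121 = 133)
c = 60001 (c = -3 + (89489 - 29485) = -3 + 60004 = 60001)
x = -657/4 (x = -((360 - 4*(-41)) + 133)/4 = -((360 + 164) + 133)/4 = -(524 + 133)/4 = -¼*657 = -657/4 ≈ -164.25)
x + c = -657/4 + 60001 = 239347/4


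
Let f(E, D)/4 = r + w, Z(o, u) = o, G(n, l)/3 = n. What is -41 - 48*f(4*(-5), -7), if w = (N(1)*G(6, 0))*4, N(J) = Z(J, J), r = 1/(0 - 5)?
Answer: -69133/5 ≈ -13827.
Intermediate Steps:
G(n, l) = 3*n
r = -1/5 (r = 1/(-5) = -1/5 ≈ -0.20000)
N(J) = J
w = 72 (w = (1*(3*6))*4 = (1*18)*4 = 18*4 = 72)
f(E, D) = 1436/5 (f(E, D) = 4*(-1/5 + 72) = 4*(359/5) = 1436/5)
-41 - 48*f(4*(-5), -7) = -41 - 48*1436/5 = -41 - 68928/5 = -69133/5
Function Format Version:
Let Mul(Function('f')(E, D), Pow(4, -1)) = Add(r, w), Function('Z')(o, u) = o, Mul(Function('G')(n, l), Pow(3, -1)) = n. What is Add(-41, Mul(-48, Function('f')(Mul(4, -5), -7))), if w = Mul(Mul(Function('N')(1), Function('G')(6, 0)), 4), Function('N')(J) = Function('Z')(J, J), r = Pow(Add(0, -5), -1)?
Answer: Rational(-69133, 5) ≈ -13827.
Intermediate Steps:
Function('G')(n, l) = Mul(3, n)
r = Rational(-1, 5) (r = Pow(-5, -1) = Rational(-1, 5) ≈ -0.20000)
Function('N')(J) = J
w = 72 (w = Mul(Mul(1, Mul(3, 6)), 4) = Mul(Mul(1, 18), 4) = Mul(18, 4) = 72)
Function('f')(E, D) = Rational(1436, 5) (Function('f')(E, D) = Mul(4, Add(Rational(-1, 5), 72)) = Mul(4, Rational(359, 5)) = Rational(1436, 5))
Add(-41, Mul(-48, Function('f')(Mul(4, -5), -7))) = Add(-41, Mul(-48, Rational(1436, 5))) = Add(-41, Rational(-68928, 5)) = Rational(-69133, 5)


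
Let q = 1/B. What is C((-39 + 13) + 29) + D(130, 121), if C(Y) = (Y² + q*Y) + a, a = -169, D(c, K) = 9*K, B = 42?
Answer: 13007/14 ≈ 929.07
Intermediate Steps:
q = 1/42 ≈ 0.023810
C(Y) = -169 + Y² + Y/42 (C(Y) = (Y² + Y/42) - 169 = -169 + Y² + Y/42)
C((-39 + 13) + 29) + D(130, 121) = (-169 + ((-39 + 13) + 29)² + ((-39 + 13) + 29)/42) + 9*121 = (-169 + (-26 + 29)² + (-26 + 29)/42) + 1089 = (-169 + 3² + (1/42)*3) + 1089 = (-169 + 9 + 1/14) + 1089 = -2239/14 + 1089 = 13007/14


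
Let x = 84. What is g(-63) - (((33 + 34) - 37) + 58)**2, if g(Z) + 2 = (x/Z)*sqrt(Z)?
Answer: -7746 - 4*I*sqrt(7) ≈ -7746.0 - 10.583*I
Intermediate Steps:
g(Z) = -2 + 84/sqrt(Z) (g(Z) = -2 + (84/Z)*sqrt(Z) = -2 + 84/sqrt(Z))
g(-63) - (((33 + 34) - 37) + 58)**2 = (-2 + 84/sqrt(-63)) - (((33 + 34) - 37) + 58)**2 = (-2 + 84*(-I*sqrt(7)/21)) - ((67 - 37) + 58)**2 = (-2 - 4*I*sqrt(7)) - (30 + 58)**2 = (-2 - 4*I*sqrt(7)) - 1*88**2 = (-2 - 4*I*sqrt(7)) - 1*7744 = (-2 - 4*I*sqrt(7)) - 7744 = -7746 - 4*I*sqrt(7)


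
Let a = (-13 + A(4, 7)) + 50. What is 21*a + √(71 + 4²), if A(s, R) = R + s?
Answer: 1008 + √87 ≈ 1017.3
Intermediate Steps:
a = 48 (a = (-13 + (7 + 4)) + 50 = (-13 + 11) + 50 = -2 + 50 = 48)
21*a + √(71 + 4²) = 21*48 + √(71 + 4²) = 1008 + √(71 + 16) = 1008 + √87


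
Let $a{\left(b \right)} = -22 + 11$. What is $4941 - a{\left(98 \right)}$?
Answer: $4952$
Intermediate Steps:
$a{\left(b \right)} = -11$
$4941 - a{\left(98 \right)} = 4941 - -11 = 4941 + 11 = 4952$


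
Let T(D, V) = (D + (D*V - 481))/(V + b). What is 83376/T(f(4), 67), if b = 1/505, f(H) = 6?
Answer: -2821110336/36865 ≈ -76526.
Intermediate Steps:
b = 1/505 ≈ 0.0019802
T(D, V) = (-481 + D + D*V)/(1/505 + V) (T(D, V) = (D + (D*V - 481))/(V + 1/505) = (D + (-481 + D*V))/(1/505 + V) = (-481 + D + D*V)/(1/505 + V))
83376/T(f(4), 67) = 83376/((505*(-481 + 6 + 6*67)/(1 + 505*67))) = 83376/((505*(-481 + 6 + 402)/(1 + 33835))) = 83376/((505*(-73)/33836)) = 83376/((505*(1/33836)*(-73))) = 83376/(-36865/33836) = 83376*(-33836/36865) = -2821110336/36865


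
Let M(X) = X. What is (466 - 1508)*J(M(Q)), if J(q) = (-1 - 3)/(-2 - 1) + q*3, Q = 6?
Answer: -60436/3 ≈ -20145.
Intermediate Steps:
J(q) = 4/3 + 3*q (J(q) = -4/(-3) + 3*q = -4*(-⅓) + 3*q = 4/3 + 3*q)
(466 - 1508)*J(M(Q)) = (466 - 1508)*(4/3 + 3*6) = -1042*(4/3 + 18) = -1042*58/3 = -60436/3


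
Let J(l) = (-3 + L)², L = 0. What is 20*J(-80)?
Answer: 180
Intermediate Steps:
J(l) = 9 (J(l) = (-3 + 0)² = (-3)² = 9)
20*J(-80) = 20*9 = 180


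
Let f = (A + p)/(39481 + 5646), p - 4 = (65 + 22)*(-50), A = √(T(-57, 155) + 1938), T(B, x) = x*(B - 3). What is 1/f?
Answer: -98060971/9447539 - 135381*I*√818/18895078 ≈ -10.38 - 0.20492*I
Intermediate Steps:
T(B, x) = x*(-3 + B)
A = 3*I*√818 (A = √(155*(-3 - 57) + 1938) = √(155*(-60) + 1938) = √(-9300 + 1938) = √(-7362) = 3*I*√818 ≈ 85.802*I)
p = -4346 (p = 4 + (65 + 22)*(-50) = 4 + 87*(-50) = 4 - 4350 = -4346)
f = -4346/45127 + 3*I*√818/45127 (f = (3*I*√818 - 4346)/(39481 + 5646) = (-4346 + 3*I*√818)/45127 = (-4346 + 3*I*√818)*(1/45127) = -4346/45127 + 3*I*√818/45127 ≈ -0.096306 + 0.0019013*I)
1/f = 1/(-4346/45127 + 3*I*√818/45127)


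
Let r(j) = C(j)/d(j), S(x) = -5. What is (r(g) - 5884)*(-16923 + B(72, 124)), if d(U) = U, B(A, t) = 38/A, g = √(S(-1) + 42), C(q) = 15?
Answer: 896146439/9 - 3046045*√37/444 ≈ 9.9530e+7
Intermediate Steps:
g = √37 (g = √(-5 + 42) = √37 ≈ 6.0828)
r(j) = 15/j
(r(g) - 5884)*(-16923 + B(72, 124)) = (15/(√37) - 5884)*(-16923 + 38/72) = (15*(√37/37) - 5884)*(-16923 + 38*(1/72)) = (15*√37/37 - 5884)*(-16923 + 19/36) = (-5884 + 15*√37/37)*(-609209/36) = 896146439/9 - 3046045*√37/444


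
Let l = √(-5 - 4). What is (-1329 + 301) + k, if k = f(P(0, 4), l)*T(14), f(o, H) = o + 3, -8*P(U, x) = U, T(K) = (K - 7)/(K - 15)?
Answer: -1049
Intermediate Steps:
T(K) = (-7 + K)/(-15 + K)
P(U, x) = -U/8
l = 3*I (l = √(-9) = 3*I ≈ 3.0*I)
f(o, H) = 3 + o
k = -21 (k = (3 - ⅛*0)*((-7 + 14)/(-15 + 14)) = (3 + 0)*(7/(-1)) = 3*(-1*7) = 3*(-7) = -21)
(-1329 + 301) + k = (-1329 + 301) - 21 = -1028 - 21 = -1049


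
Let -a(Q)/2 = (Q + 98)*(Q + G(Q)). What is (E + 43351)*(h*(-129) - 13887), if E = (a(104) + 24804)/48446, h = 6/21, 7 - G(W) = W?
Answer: -102350317072887/169561 ≈ -6.0362e+8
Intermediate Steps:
G(W) = 7 - W
h = 2/7 (h = 6*(1/21) = 2/7 ≈ 0.28571)
a(Q) = -1372 - 14*Q (a(Q) = -2*(Q + 98)*(Q + (7 - Q)) = -2*(98 + Q)*7 = -2*(686 + 7*Q) = -1372 - 14*Q)
E = 10988/24223 (E = ((-1372 - 14*104) + 24804)/48446 = ((-1372 - 1456) + 24804)*(1/48446) = (-2828 + 24804)*(1/48446) = 21976*(1/48446) = 10988/24223 ≈ 0.45362)
(E + 43351)*(h*(-129) - 13887) = (10988/24223 + 43351)*((2/7)*(-129) - 13887) = 1050102261*(-258/7 - 13887)/24223 = (1050102261/24223)*(-97467/7) = -102350317072887/169561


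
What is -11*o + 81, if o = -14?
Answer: 235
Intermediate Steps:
-11*o + 81 = -11*(-14) + 81 = 154 + 81 = 235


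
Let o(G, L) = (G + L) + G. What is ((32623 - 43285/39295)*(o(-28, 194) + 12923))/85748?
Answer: 837130101375/168473383 ≈ 4968.9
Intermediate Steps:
o(G, L) = L + 2*G
((32623 - 43285/39295)*(o(-28, 194) + 12923))/85748 = ((32623 - 43285/39295)*((194 + 2*(-28)) + 12923))/85748 = ((32623 - 43285*1/39295)*((194 - 56) + 12923))*(1/85748) = ((32623 - 8657/7859)*(138 + 12923))*(1/85748) = ((256375500/7859)*13061)*(1/85748) = (3348520405500/7859)*(1/85748) = 837130101375/168473383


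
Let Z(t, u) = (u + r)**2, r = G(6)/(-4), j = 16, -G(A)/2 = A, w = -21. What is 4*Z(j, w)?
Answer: 1296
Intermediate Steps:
G(A) = -2*A
r = 3 (r = -2*6/(-4) = -12*(-1/4) = 3)
Z(t, u) = (3 + u)**2 (Z(t, u) = (u + 3)**2 = (3 + u)**2)
4*Z(j, w) = 4*(3 - 21)**2 = 4*(-18)**2 = 4*324 = 1296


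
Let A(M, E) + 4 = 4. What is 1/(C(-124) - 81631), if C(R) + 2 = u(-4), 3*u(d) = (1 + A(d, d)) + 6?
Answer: -3/244892 ≈ -1.2250e-5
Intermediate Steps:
A(M, E) = 0 (A(M, E) = -4 + 4 = 0)
u(d) = 7/3 (u(d) = ((1 + 0) + 6)/3 = (1 + 6)/3 = (⅓)*7 = 7/3)
C(R) = ⅓ (C(R) = -2 + 7/3 = ⅓)
1/(C(-124) - 81631) = 1/(⅓ - 81631) = 1/(-244892/3) = -3/244892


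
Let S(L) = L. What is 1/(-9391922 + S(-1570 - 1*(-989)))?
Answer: -1/9392503 ≈ -1.0647e-7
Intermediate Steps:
1/(-9391922 + S(-1570 - 1*(-989))) = 1/(-9391922 + (-1570 - 1*(-989))) = 1/(-9391922 + (-1570 + 989)) = 1/(-9391922 - 581) = 1/(-9392503) = -1/9392503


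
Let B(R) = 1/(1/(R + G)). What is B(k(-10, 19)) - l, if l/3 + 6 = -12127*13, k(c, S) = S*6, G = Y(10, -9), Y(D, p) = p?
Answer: 473076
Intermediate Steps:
G = -9
k(c, S) = 6*S
l = -472971 (l = -18 + 3*(-12127*13) = -18 + 3*(-157651) = -18 - 472953 = -472971)
B(R) = -9 + R (B(R) = 1/(1/(R - 9)) = 1/(1/(-9 + R)) = -9 + R)
B(k(-10, 19)) - l = (-9 + 6*19) - 1*(-472971) = (-9 + 114) + 472971 = 105 + 472971 = 473076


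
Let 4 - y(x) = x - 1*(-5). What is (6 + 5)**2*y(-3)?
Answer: 242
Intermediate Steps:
y(x) = -1 - x (y(x) = 4 - (x - 1*(-5)) = 4 - (x + 5) = 4 - (5 + x) = 4 + (-5 - x) = -1 - x)
(6 + 5)**2*y(-3) = (6 + 5)**2*(-1 - 1*(-3)) = 11**2*(-1 + 3) = 121*2 = 242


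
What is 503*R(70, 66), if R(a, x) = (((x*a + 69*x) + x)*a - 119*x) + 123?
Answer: 321451707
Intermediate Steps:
R(a, x) = 123 - 119*x + a*(70*x + a*x) (R(a, x) = (((a*x + 69*x) + x)*a - 119*x) + 123 = (((69*x + a*x) + x)*a - 119*x) + 123 = ((70*x + a*x)*a - 119*x) + 123 = (a*(70*x + a*x) - 119*x) + 123 = (-119*x + a*(70*x + a*x)) + 123 = 123 - 119*x + a*(70*x + a*x))
503*R(70, 66) = 503*(123 - 119*66 + 66*70² + 70*70*66) = 503*(123 - 7854 + 66*4900 + 323400) = 503*(123 - 7854 + 323400 + 323400) = 503*639069 = 321451707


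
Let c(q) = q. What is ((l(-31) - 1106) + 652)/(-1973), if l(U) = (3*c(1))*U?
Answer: 547/1973 ≈ 0.27724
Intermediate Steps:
l(U) = 3*U (l(U) = (3*1)*U = 3*U)
((l(-31) - 1106) + 652)/(-1973) = ((3*(-31) - 1106) + 652)/(-1973) = -((-93 - 1106) + 652)/1973 = -(-1199 + 652)/1973 = -1/1973*(-547) = 547/1973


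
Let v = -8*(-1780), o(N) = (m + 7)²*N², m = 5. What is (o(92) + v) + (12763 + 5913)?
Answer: 1251732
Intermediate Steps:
o(N) = 144*N² (o(N) = (5 + 7)²*N² = 12²*N² = 144*N²)
v = 14240
(o(92) + v) + (12763 + 5913) = (144*92² + 14240) + (12763 + 5913) = (144*8464 + 14240) + 18676 = (1218816 + 14240) + 18676 = 1233056 + 18676 = 1251732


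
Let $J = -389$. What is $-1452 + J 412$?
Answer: $-161720$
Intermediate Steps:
$-1452 + J 412 = -1452 - 160268 = -161720$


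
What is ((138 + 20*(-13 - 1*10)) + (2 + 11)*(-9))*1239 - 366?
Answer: -544287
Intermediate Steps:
((138 + 20*(-13 - 1*10)) + (2 + 11)*(-9))*1239 - 366 = ((138 + 20*(-13 - 10)) + 13*(-9))*1239 - 366 = ((138 + 20*(-23)) - 117)*1239 - 366 = ((138 - 460) - 117)*1239 - 366 = (-322 - 117)*1239 - 366 = -439*1239 - 366 = -543921 - 366 = -544287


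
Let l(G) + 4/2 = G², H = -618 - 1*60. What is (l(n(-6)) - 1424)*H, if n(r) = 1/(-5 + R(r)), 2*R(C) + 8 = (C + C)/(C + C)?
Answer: 279410580/289 ≈ 9.6682e+5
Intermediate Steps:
R(C) = -7/2 (R(C) = -4 + ((C + C)/(C + C))/2 = -4 + ((2*C)/((2*C)))/2 = -4 + ((2*C)*(1/(2*C)))/2 = -4 + (½)*1 = -4 + ½ = -7/2)
H = -678 (H = -618 - 60 = -678)
n(r) = -2/17 (n(r) = 1/(-5 - 7/2) = 1/(-17/2) = -2/17)
l(G) = -2 + G²
(l(n(-6)) - 1424)*H = ((-2 + (-2/17)²) - 1424)*(-678) = ((-2 + 4/289) - 1424)*(-678) = (-574/289 - 1424)*(-678) = -412110/289*(-678) = 279410580/289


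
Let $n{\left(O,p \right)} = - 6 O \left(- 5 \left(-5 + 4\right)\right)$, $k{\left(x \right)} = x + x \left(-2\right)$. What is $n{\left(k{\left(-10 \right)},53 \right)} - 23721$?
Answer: $-24021$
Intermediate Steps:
$k{\left(x \right)} = - x$ ($k{\left(x \right)} = x - 2 x = - x$)
$n{\left(O,p \right)} = - 30 O$ ($n{\left(O,p \right)} = - 6 O \left(\left(-5\right) \left(-1\right)\right) = - 6 O 5 = - 30 O$)
$n{\left(k{\left(-10 \right)},53 \right)} - 23721 = - 30 \left(\left(-1\right) \left(-10\right)\right) - 23721 = \left(-30\right) 10 - 23721 = -300 - 23721 = -24021$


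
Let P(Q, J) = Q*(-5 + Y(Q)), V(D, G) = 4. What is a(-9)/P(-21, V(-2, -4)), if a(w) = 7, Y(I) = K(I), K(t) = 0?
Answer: 1/15 ≈ 0.066667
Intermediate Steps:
Y(I) = 0
P(Q, J) = -5*Q (P(Q, J) = Q*(-5 + 0) = Q*(-5) = -5*Q)
a(-9)/P(-21, V(-2, -4)) = 7/((-5*(-21))) = 7/105 = 7*(1/105) = 1/15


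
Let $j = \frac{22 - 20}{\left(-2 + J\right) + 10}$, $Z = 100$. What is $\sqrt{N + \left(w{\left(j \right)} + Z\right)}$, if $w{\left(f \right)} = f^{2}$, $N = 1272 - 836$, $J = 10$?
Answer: $\frac{\sqrt{43417}}{9} \approx 23.152$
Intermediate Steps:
$N = 436$
$j = \frac{1}{9}$ ($j = \frac{22 - 20}{\left(-2 + 10\right) + 10} = \frac{2}{8 + 10} = \frac{2}{18} = 2 \cdot \frac{1}{18} = \frac{1}{9} \approx 0.11111$)
$\sqrt{N + \left(w{\left(j \right)} + Z\right)} = \sqrt{436 + \left(\left(\frac{1}{9}\right)^{2} + 100\right)} = \sqrt{436 + \left(\frac{1}{81} + 100\right)} = \sqrt{436 + \frac{8101}{81}} = \sqrt{\frac{43417}{81}} = \frac{\sqrt{43417}}{9}$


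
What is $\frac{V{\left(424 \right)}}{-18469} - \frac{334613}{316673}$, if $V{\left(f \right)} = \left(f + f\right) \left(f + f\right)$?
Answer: $- \frac{233900788489}{5848633637} \approx -39.992$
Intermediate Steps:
$V{\left(f \right)} = 4 f^{2}$ ($V{\left(f \right)} = 2 f 2 f = 4 f^{2}$)
$\frac{V{\left(424 \right)}}{-18469} - \frac{334613}{316673} = \frac{4 \cdot 424^{2}}{-18469} - \frac{334613}{316673} = 4 \cdot 179776 \left(- \frac{1}{18469}\right) - \frac{334613}{316673} = 719104 \left(- \frac{1}{18469}\right) - \frac{334613}{316673} = - \frac{719104}{18469} - \frac{334613}{316673} = - \frac{233900788489}{5848633637}$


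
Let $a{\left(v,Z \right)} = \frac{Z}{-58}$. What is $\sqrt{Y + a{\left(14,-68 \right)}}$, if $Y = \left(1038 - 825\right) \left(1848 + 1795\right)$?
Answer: $\frac{\sqrt{652582505}}{29} \approx 880.89$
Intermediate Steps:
$a{\left(v,Z \right)} = - \frac{Z}{58}$ ($a{\left(v,Z \right)} = Z \left(- \frac{1}{58}\right) = - \frac{Z}{58}$)
$Y = 775959$ ($Y = 213 \cdot 3643 = 775959$)
$\sqrt{Y + a{\left(14,-68 \right)}} = \sqrt{775959 - - \frac{34}{29}} = \sqrt{775959 + \frac{34}{29}} = \sqrt{\frac{22502845}{29}} = \frac{\sqrt{652582505}}{29}$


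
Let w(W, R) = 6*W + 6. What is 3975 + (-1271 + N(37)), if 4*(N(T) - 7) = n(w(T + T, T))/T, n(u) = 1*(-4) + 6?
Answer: 200615/74 ≈ 2711.0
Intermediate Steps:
w(W, R) = 6 + 6*W
n(u) = 2 (n(u) = -4 + 6 = 2)
N(T) = 7 + 1/(2*T) (N(T) = 7 + (2/T)/4 = 7 + 1/(2*T))
3975 + (-1271 + N(37)) = 3975 + (-1271 + (7 + (½)/37)) = 3975 + (-1271 + (7 + (½)*(1/37))) = 3975 + (-1271 + (7 + 1/74)) = 3975 + (-1271 + 519/74) = 3975 - 93535/74 = 200615/74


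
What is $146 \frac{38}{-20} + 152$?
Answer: $- \frac{627}{5} \approx -125.4$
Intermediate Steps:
$146 \frac{38}{-20} + 152 = 146 \cdot 38 \left(- \frac{1}{20}\right) + 152 = 146 \left(- \frac{19}{10}\right) + 152 = - \frac{1387}{5} + 152 = - \frac{627}{5}$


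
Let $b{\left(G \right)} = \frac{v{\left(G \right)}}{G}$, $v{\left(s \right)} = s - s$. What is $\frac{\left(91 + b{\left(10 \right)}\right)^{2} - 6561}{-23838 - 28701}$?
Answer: $- \frac{1720}{52539} \approx -0.032738$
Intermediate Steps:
$v{\left(s \right)} = 0$
$b{\left(G \right)} = 0$ ($b{\left(G \right)} = \frac{0}{G} = 0$)
$\frac{\left(91 + b{\left(10 \right)}\right)^{2} - 6561}{-23838 - 28701} = \frac{\left(91 + 0\right)^{2} - 6561}{-23838 - 28701} = \frac{91^{2} - 6561}{-52539} = \left(8281 - 6561\right) \left(- \frac{1}{52539}\right) = 1720 \left(- \frac{1}{52539}\right) = - \frac{1720}{52539}$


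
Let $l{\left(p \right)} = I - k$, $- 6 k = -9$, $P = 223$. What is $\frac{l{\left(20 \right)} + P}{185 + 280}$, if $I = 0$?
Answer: $\frac{443}{930} \approx 0.47634$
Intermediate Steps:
$k = \frac{3}{2}$ ($k = \left(- \frac{1}{6}\right) \left(-9\right) = \frac{3}{2} \approx 1.5$)
$l{\left(p \right)} = - \frac{3}{2}$ ($l{\left(p \right)} = 0 - \frac{3}{2} = - \frac{3}{2}$)
$\frac{l{\left(20 \right)} + P}{185 + 280} = \frac{- \frac{3}{2} + 223}{185 + 280} = \frac{443}{2 \cdot 465} = \frac{443}{2} \cdot \frac{1}{465} = \frac{443}{930}$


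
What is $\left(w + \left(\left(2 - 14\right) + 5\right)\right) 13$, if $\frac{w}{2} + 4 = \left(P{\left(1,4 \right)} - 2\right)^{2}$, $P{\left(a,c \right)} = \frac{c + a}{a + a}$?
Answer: $- \frac{377}{2} \approx -188.5$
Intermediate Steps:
$P{\left(a,c \right)} = \frac{a + c}{2 a}$
$w = - \frac{15}{2}$ ($w = -8 + 2 \left(\frac{1 + 4}{2 \cdot 1} - 2\right)^{2} = -8 + 2 \left(\frac{1}{2} \cdot 1 \cdot 5 - 2\right)^{2} = -8 + 2 \left(\frac{5}{2} - 2\right)^{2} = -8 + \frac{2}{4} = -8 + 2 \cdot \frac{1}{4} = -8 + \frac{1}{2} = - \frac{15}{2} \approx -7.5$)
$\left(w + \left(\left(2 - 14\right) + 5\right)\right) 13 = \left(- \frac{15}{2} + \left(\left(2 - 14\right) + 5\right)\right) 13 = \left(- \frac{15}{2} + \left(-12 + 5\right)\right) 13 = \left(- \frac{15}{2} - 7\right) 13 = \left(- \frac{29}{2}\right) 13 = - \frac{377}{2}$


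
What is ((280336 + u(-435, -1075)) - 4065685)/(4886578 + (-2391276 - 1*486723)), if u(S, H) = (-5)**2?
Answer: -3785324/2008579 ≈ -1.8846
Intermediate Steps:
u(S, H) = 25
((280336 + u(-435, -1075)) - 4065685)/(4886578 + (-2391276 - 1*486723)) = ((280336 + 25) - 4065685)/(4886578 + (-2391276 - 1*486723)) = (280361 - 4065685)/(4886578 + (-2391276 - 486723)) = -3785324/(4886578 - 2877999) = -3785324/2008579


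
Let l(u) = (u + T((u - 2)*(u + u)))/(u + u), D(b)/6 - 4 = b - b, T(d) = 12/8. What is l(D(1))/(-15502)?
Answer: -17/496064 ≈ -3.4270e-5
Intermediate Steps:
T(d) = 3/2 (T(d) = 12*(⅛) = 3/2)
D(b) = 24 (D(b) = 24 + 6*(b - b) = 24 + 6*0 = 24 + 0 = 24)
l(u) = (3/2 + u)/(2*u) (l(u) = (u + 3/2)/(u + u) = (3/2 + u)/((2*u)) = (3/2 + u)*(1/(2*u)) = (3/2 + u)/(2*u))
l(D(1))/(-15502) = ((¼)*(3 + 2*24)/24)/(-15502) = ((¼)*(1/24)*(3 + 48))*(-1/15502) = ((¼)*(1/24)*51)*(-1/15502) = (17/32)*(-1/15502) = -17/496064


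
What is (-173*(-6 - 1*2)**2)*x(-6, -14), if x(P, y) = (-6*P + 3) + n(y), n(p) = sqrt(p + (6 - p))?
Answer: -431808 - 11072*sqrt(6) ≈ -4.5893e+5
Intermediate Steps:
n(p) = sqrt(6)
x(P, y) = 3 + sqrt(6) - 6*P (x(P, y) = (-6*P + 3) + sqrt(6) = (3 - 6*P) + sqrt(6) = 3 + sqrt(6) - 6*P)
(-173*(-6 - 1*2)**2)*x(-6, -14) = (-173*(-6 - 1*2)**2)*(3 + sqrt(6) - 6*(-6)) = (-173*(-6 - 2)**2)*(3 + sqrt(6) + 36) = (-173*(-8)**2)*(39 + sqrt(6)) = (-173*64)*(39 + sqrt(6)) = -11072*(39 + sqrt(6)) = -431808 - 11072*sqrt(6)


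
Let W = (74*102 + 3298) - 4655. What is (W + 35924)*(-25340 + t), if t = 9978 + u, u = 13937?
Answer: -60013875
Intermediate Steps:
t = 23915 (t = 9978 + 13937 = 23915)
W = 6191 (W = (7548 + 3298) - 4655 = 10846 - 4655 = 6191)
(W + 35924)*(-25340 + t) = (6191 + 35924)*(-25340 + 23915) = 42115*(-1425) = -60013875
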